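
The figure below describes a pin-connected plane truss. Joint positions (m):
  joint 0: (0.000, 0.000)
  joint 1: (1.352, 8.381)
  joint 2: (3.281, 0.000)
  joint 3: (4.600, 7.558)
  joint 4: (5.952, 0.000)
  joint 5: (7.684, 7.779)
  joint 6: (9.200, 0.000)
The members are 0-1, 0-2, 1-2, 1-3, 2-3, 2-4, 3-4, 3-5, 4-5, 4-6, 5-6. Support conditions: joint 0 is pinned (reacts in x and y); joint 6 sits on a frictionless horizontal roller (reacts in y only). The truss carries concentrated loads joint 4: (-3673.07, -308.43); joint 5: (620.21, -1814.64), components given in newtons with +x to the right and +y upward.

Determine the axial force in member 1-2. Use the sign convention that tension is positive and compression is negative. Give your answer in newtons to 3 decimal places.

N=7 nodes, M=11 members, R=3 reactions → 2N=14, M+R=14
member 0 (0-1): L=8.4894, (cx,cy)=(0.1593,0.9872)
member 1 (0-2): L=3.2810, (cx,cy)=(1.0000,0.0000)
member 2 (1-2): L=8.6001, (cx,cy)=(0.2243,-0.9745)
member 3 (1-3): L=3.3506, (cx,cy)=(0.9694,-0.2456)
member 4 (2-3): L=7.6722, (cx,cy)=(0.1719,0.9851)
member 5 (2-4): L=2.6710, (cx,cy)=(1.0000,0.0000)
member 6 (3-4): L=7.6780, (cx,cy)=(0.1761,-0.9844)
member 7 (3-5): L=3.0919, (cx,cy)=(0.9974,0.0715)
member 8 (4-5): L=7.9695, (cx,cy)=(0.2173,0.9761)
member 9 (4-6): L=3.2480, (cx,cy)=(1.0000,0.0000)
member 10 (5-6): L=7.9253, (cx,cy)=(0.1913,-0.9815)
solve A·x = −loads:
  F[0-1] = +118.0104 N (tension)
  F[0-2] = -3071.6541 N (compression)
  F[1-2] = -132.1437 N (compression)
  F[1-3] = +49.9645 N (tension)
  F[2-3] = +130.7230 N (tension)
  F[2-4] = -3123.7676 N (compression)
  F[3-4] = -111.7590 N (compression)
  F[3-5] = +90.8193 N (tension)
  F[4-5] = +428.6891 N (tension)
  F[4-6] = +436.4564 N (tension)
  F[5-6] = -2281.7070 N (compression)
  Rx@0 = +3052.8600 N
  Ry@0 = -116.5042 N
  Ry@6 = +2239.5742 N

-132.144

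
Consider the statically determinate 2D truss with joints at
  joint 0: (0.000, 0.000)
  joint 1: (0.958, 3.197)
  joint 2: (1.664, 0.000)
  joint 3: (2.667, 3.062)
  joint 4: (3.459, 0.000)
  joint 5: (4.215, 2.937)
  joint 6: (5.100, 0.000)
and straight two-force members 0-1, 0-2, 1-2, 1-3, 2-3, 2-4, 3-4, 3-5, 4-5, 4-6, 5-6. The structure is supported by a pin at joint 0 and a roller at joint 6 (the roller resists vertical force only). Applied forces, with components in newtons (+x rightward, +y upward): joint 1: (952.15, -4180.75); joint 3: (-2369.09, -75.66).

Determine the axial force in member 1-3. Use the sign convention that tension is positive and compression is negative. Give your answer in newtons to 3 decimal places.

N=7 nodes, M=11 members, R=3 reactions → 2N=14, M+R=14
member 0 (0-1): L=3.3375, (cx,cy)=(0.2870,0.9579)
member 1 (0-2): L=1.6640, (cx,cy)=(1.0000,0.0000)
member 2 (1-2): L=3.2740, (cx,cy)=(0.2156,-0.9765)
member 3 (1-3): L=1.7143, (cx,cy)=(0.9969,-0.0787)
member 4 (2-3): L=3.2221, (cx,cy)=(0.3113,0.9503)
member 5 (2-4): L=1.7950, (cx,cy)=(1.0000,0.0000)
member 6 (3-4): L=3.1628, (cx,cy)=(0.2504,-0.9681)
member 7 (3-5): L=1.5530, (cx,cy)=(0.9968,-0.0805)
member 8 (4-5): L=3.0327, (cx,cy)=(0.2493,0.9684)
member 9 (4-6): L=1.6410, (cx,cy)=(1.0000,0.0000)
member 10 (5-6): L=3.0674, (cx,cy)=(0.2885,-0.9575)
solve A·x = −loads:
  F[0-1] = -4444.0541 N (compression)
  F[0-2] = -141.2943 N (compression)
  F[1-2] = +262.9308 N (tension)
  F[1-3] = -2291.6097 N (compression)
  F[2-3] = -270.1682 N (compression)
  F[2-4] = -0.4964 N (compression)
  F[3-4] = +0.6168 N (tension)
  F[3-5] = +0.3431 N (tension)
  F[4-5] = -0.6166 N (compression)
  F[4-6] = -0.1883 N (compression)
  F[5-6] = +0.6525 N (tension)
  Rx@0 = +1416.9400 N
  Ry@0 = +4257.0348 N
  Ry@6 = -0.6248 N

-2291.610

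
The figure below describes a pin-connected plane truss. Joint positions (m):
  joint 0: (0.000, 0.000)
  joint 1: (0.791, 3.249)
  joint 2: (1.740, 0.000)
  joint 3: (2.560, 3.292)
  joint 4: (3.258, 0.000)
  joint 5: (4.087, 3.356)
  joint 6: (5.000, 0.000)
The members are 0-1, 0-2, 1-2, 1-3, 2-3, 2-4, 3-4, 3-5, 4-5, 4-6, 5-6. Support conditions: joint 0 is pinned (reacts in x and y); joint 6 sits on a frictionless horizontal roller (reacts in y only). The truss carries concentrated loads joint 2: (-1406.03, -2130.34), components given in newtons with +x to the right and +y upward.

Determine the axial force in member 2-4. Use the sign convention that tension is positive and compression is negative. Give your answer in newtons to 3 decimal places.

N=7 nodes, M=11 members, R=3 reactions → 2N=14, M+R=14
member 0 (0-1): L=3.3439, (cx,cy)=(0.2365,0.9716)
member 1 (0-2): L=1.7400, (cx,cy)=(1.0000,0.0000)
member 2 (1-2): L=3.3848, (cx,cy)=(0.2804,-0.9599)
member 3 (1-3): L=1.7695, (cx,cy)=(0.9997,0.0243)
member 4 (2-3): L=3.3926, (cx,cy)=(0.2417,0.9704)
member 5 (2-4): L=1.5180, (cx,cy)=(1.0000,0.0000)
member 6 (3-4): L=3.3652, (cx,cy)=(0.2074,-0.9783)
member 7 (3-5): L=1.5283, (cx,cy)=(0.9991,0.0419)
member 8 (4-5): L=3.4569, (cx,cy)=(0.2398,0.9708)
member 9 (4-6): L=1.7420, (cx,cy)=(1.0000,0.0000)
member 10 (5-6): L=3.4780, (cx,cy)=(0.2625,-0.9649)
solve A·x = −loads:
  F[0-1] = -1429.5534 N (compression)
  F[0-2] = -1067.8692 N (compression)
  F[1-2] = +1428.3163 N (tension)
  F[1-3] = -738.8423 N (compression)
  F[2-3] = +782.5138 N (tension)
  F[2-4] = +549.4879 N (tension)
  F[3-4] = -774.4991 N (compression)
  F[3-5] = -389.1842 N (compression)
  F[4-5] = +780.4290 N (tension)
  F[4-6] = +201.6866 N (tension)
  F[5-6] = -768.3031 N (compression)
  Rx@0 = +1406.0300 N
  Ry@0 = +1388.9817 N
  Ry@6 = +741.3583 N

549.488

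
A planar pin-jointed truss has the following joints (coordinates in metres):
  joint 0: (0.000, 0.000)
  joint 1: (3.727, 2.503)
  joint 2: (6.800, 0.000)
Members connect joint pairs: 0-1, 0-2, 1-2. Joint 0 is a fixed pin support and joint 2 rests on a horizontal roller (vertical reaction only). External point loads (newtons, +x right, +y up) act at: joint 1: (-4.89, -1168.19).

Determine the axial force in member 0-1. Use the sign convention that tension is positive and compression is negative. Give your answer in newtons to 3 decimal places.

-950.127

N=3 nodes, M=3 members, R=3 reactions → 2N=6, M+R=6
member 0 (0-1): L=4.4895, (cx,cy)=(0.8302,0.5575)
member 1 (0-2): L=6.8000, (cx,cy)=(1.0000,0.0000)
member 2 (1-2): L=3.9634, (cx,cy)=(0.7753,-0.6315)
solve A·x = −loads:
  F[0-1] = -950.1271 N (compression)
  F[0-2] = +783.8682 N (tension)
  F[1-2] = -1010.9871 N (compression)
  Rx@0 = +4.8900 N
  Ry@0 = +529.7188 N
  Ry@2 = +638.4712 N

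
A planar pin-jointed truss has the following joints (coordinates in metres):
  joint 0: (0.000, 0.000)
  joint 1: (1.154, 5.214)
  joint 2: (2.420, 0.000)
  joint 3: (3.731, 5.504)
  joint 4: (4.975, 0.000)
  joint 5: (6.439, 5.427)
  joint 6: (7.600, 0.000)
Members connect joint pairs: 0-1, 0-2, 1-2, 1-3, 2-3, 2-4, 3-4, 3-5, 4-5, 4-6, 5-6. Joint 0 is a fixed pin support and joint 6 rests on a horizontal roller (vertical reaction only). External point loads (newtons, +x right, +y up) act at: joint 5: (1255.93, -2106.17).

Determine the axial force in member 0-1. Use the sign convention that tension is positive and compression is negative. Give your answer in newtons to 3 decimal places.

N=7 nodes, M=11 members, R=3 reactions → 2N=14, M+R=14
member 0 (0-1): L=5.3402, (cx,cy)=(0.2161,0.9764)
member 1 (0-2): L=2.4200, (cx,cy)=(1.0000,0.0000)
member 2 (1-2): L=5.3655, (cx,cy)=(0.2360,-0.9718)
member 3 (1-3): L=2.5933, (cx,cy)=(0.9937,0.1118)
member 4 (2-3): L=5.6580, (cx,cy)=(0.2317,0.9728)
member 5 (2-4): L=2.5550, (cx,cy)=(1.0000,0.0000)
member 6 (3-4): L=5.6428, (cx,cy)=(0.2205,-0.9754)
member 7 (3-5): L=2.7091, (cx,cy)=(0.9996,-0.0284)
member 8 (4-5): L=5.6210, (cx,cy)=(0.2605,0.9655)
member 9 (4-6): L=2.6250, (cx,cy)=(1.0000,0.0000)
member 10 (5-6): L=5.5498, (cx,cy)=(0.2092,-0.9779)
solve A·x = −loads:
  F[0-1] = +589.0051 N (tension)
  F[0-2] = +1128.6474 N (tension)
  F[1-2] = -561.7096 N (compression)
  F[1-3] = +261.4591 N (tension)
  F[2-3] = +561.1202 N (tension)
  F[2-4] = +866.0947 N (tension)
  F[3-4] = -604.8453 N (compression)
  F[3-5] = +523.3889 N (tension)
  F[4-5] = +611.0536 N (tension)
  F[4-6] = +573.6025 N (tension)
  F[5-6] = -2741.9271 N (compression)
  Rx@0 = -1255.9300 N
  Ry@0 = -575.0880 N
  Ry@6 = +2681.2580 N

589.005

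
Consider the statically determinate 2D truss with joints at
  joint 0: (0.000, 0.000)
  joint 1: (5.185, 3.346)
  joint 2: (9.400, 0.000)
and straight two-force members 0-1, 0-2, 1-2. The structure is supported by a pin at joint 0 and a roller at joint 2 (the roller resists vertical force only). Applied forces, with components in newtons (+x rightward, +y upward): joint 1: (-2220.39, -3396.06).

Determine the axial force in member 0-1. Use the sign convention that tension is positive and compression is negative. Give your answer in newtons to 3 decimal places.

-4266.091

N=3 nodes, M=3 members, R=3 reactions → 2N=6, M+R=6
member 0 (0-1): L=6.1709, (cx,cy)=(0.8402,0.5422)
member 1 (0-2): L=9.4000, (cx,cy)=(1.0000,0.0000)
member 2 (1-2): L=5.3816, (cx,cy)=(0.7832,-0.6217)
solve A·x = −loads:
  F[0-1] = -4266.0913 N (compression)
  F[0-2] = +1364.1280 N (tension)
  F[1-2] = -1741.6921 N (compression)
  Rx@0 = +2220.3900 N
  Ry@0 = +2313.1721 N
  Ry@2 = +1082.8879 N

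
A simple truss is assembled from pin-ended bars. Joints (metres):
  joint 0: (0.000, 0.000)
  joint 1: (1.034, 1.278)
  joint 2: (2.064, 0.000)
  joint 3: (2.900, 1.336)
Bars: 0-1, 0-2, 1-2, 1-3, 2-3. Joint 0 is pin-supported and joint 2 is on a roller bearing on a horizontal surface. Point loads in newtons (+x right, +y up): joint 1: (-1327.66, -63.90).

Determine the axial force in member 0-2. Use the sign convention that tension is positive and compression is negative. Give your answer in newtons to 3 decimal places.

N=4 nodes, M=5 members, R=3 reactions → 2N=8, M+R=8
member 0 (0-1): L=1.6439, (cx,cy)=(0.6290,0.7774)
member 1 (0-2): L=2.0640, (cx,cy)=(1.0000,0.0000)
member 2 (1-2): L=1.6414, (cx,cy)=(0.6275,-0.7786)
member 3 (1-3): L=1.8669, (cx,cy)=(0.9995,0.0311)
member 4 (2-3): L=1.5760, (cx,cy)=(0.5305,0.8477)
solve A·x = −loads:
  F[0-1] = -1098.4568 N (compression)
  F[0-2] = -636.7436 N (compression)
  F[1-2] = +1014.7078 N (tension)
  F[1-3] = +0.0000 N (tension)
  F[2-3] = -0.0000 N (compression)
  Rx@0 = +1327.6600 N
  Ry@0 = +853.9566 N
  Ry@2 = -790.0566 N

-636.744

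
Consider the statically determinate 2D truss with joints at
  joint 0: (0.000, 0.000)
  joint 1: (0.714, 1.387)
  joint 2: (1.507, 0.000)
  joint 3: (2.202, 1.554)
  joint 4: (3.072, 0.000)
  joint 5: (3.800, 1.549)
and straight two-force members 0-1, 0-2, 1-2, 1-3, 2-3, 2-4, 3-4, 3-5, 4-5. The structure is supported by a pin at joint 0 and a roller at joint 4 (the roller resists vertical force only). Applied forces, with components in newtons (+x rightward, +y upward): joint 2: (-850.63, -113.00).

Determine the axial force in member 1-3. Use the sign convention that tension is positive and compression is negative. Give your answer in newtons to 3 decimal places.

N=6 nodes, M=9 members, R=3 reactions → 2N=12, M+R=12
member 0 (0-1): L=1.5600, (cx,cy)=(0.4577,0.8891)
member 1 (0-2): L=1.5070, (cx,cy)=(1.0000,0.0000)
member 2 (1-2): L=1.5977, (cx,cy)=(0.4963,-0.8681)
member 3 (1-3): L=1.4973, (cx,cy)=(0.9938,0.1115)
member 4 (2-3): L=1.7023, (cx,cy)=(0.4083,0.9129)
member 5 (2-4): L=1.5650, (cx,cy)=(1.0000,0.0000)
member 6 (3-4): L=1.7810, (cx,cy)=(0.4885,-0.8726)
member 7 (3-5): L=1.5980, (cx,cy)=(1.0000,-0.0031)
member 8 (4-5): L=1.7115, (cx,cy)=(0.4253,0.9050)
solve A·x = −loads:
  F[0-1] = -64.7465 N (compression)
  F[0-2] = -820.9958 N (compression)
  F[1-2] = +58.7129 N (tension)
  F[1-3] = -59.1448 N (compression)
  F[2-3] = +67.9507 N (tension)
  F[2-4] = +31.0341 N (tension)
  F[3-4] = -63.5292 N (compression)
  F[3-5] = +0.0000 N (tension)
  F[4-5] = -0.0000 N (compression)
  Rx@0 = +850.6300 N
  Ry@0 = +57.5667 N
  Ry@4 = +55.4333 N

-59.145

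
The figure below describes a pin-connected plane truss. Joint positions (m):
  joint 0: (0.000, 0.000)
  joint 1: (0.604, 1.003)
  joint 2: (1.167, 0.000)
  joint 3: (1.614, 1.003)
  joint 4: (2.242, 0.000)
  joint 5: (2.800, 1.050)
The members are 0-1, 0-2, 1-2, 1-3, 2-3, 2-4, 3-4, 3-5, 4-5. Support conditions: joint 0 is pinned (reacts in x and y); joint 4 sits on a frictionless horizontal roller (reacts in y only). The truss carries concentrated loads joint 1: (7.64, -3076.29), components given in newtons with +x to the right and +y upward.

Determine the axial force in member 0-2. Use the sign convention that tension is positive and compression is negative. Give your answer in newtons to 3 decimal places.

1359.030

N=6 nodes, M=9 members, R=3 reactions → 2N=12, M+R=12
member 0 (0-1): L=1.1708, (cx,cy)=(0.5159,0.8567)
member 1 (0-2): L=1.1670, (cx,cy)=(1.0000,0.0000)
member 2 (1-2): L=1.1502, (cx,cy)=(0.4895,-0.8720)
member 3 (1-3): L=1.0100, (cx,cy)=(1.0000,0.0000)
member 4 (2-3): L=1.0981, (cx,cy)=(0.4071,0.9134)
member 5 (2-4): L=1.0750, (cx,cy)=(1.0000,0.0000)
member 6 (3-4): L=1.1834, (cx,cy)=(0.5307,-0.8476)
member 7 (3-5): L=1.1869, (cx,cy)=(0.9992,0.0396)
member 8 (4-5): L=1.1891, (cx,cy)=(0.4693,0.8831)
solve A·x = −loads:
  F[0-1] = -2619.5982 N (compression)
  F[0-2] = +1359.0297 N (tension)
  F[1-2] = -954.3142 N (compression)
  F[1-3] = -891.9151 N (compression)
  F[2-3] = +911.0788 N (tension)
  F[2-4] = +521.0444 N (tension)
  F[3-4] = -981.8384 N (compression)
  F[3-5] = +0.0000 N (tension)
  F[4-5] = -0.0000 N (compression)
  Rx@0 = -7.6400 N
  Ry@0 = +2244.1124 N
  Ry@4 = +832.1776 N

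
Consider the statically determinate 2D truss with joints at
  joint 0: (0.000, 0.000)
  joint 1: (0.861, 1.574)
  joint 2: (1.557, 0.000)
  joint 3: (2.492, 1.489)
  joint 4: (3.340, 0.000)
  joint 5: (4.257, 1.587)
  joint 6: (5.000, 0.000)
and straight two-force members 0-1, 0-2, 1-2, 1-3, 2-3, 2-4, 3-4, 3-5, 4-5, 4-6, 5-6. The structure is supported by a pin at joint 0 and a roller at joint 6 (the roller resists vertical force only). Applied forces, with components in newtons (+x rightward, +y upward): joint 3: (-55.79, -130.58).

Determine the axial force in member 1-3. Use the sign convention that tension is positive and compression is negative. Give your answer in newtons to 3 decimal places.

N=7 nodes, M=11 members, R=3 reactions → 2N=14, M+R=14
member 0 (0-1): L=1.7941, (cx,cy)=(0.4799,0.8773)
member 1 (0-2): L=1.5570, (cx,cy)=(1.0000,0.0000)
member 2 (1-2): L=1.7210, (cx,cy)=(0.4044,-0.9146)
member 3 (1-3): L=1.6332, (cx,cy)=(0.9986,-0.0520)
member 4 (2-3): L=1.7582, (cx,cy)=(0.5318,0.8469)
member 5 (2-4): L=1.7830, (cx,cy)=(1.0000,0.0000)
member 6 (3-4): L=1.7135, (cx,cy)=(0.4949,-0.8690)
member 7 (3-5): L=1.7677, (cx,cy)=(0.9985,0.0554)
member 8 (4-5): L=1.8329, (cx,cy)=(0.5003,0.8658)
member 9 (4-6): L=1.6600, (cx,cy)=(1.0000,0.0000)
member 10 (5-6): L=1.7523, (cx,cy)=(0.4240,-0.9057)
solve A·x = −loads:
  F[0-1] = -93.5955 N (compression)
  F[0-2] = -10.8729 N (compression)
  F[1-2] = +94.5204 N (tension)
  F[1-3] = -83.2551 N (compression)
  F[2-3] = -102.0763 N (compression)
  F[2-4] = +81.6352 N (tension)
  F[3-4] = -59.1223 N (compression)
  F[3-5] = -52.4573 N (compression)
  F[4-5] = +59.3348 N (tension)
  F[4-6] = +22.6911 N (tension)
  F[5-6] = -53.5156 N (compression)
  Rx@0 = +55.7900 N
  Ry@0 = +82.1132 N
  Ry@6 = +48.4668 N

-83.255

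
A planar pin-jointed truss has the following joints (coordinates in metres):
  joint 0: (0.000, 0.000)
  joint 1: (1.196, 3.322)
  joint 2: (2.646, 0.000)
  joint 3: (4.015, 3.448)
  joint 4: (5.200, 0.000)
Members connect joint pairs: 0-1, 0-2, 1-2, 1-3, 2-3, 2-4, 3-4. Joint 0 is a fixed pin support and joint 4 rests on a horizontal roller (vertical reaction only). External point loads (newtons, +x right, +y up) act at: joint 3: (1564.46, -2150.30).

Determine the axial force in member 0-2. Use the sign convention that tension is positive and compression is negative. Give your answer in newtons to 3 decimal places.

1367.405

N=5 nodes, M=7 members, R=3 reactions → 2N=10, M+R=10
member 0 (0-1): L=3.5307, (cx,cy)=(0.3387,0.9409)
member 1 (0-2): L=2.6460, (cx,cy)=(1.0000,0.0000)
member 2 (1-2): L=3.6247, (cx,cy)=(0.4000,-0.9165)
member 3 (1-3): L=2.8218, (cx,cy)=(0.9990,0.0447)
member 4 (2-3): L=3.7098, (cx,cy)=(0.3690,0.9294)
member 5 (2-4): L=2.5540, (cx,cy)=(1.0000,0.0000)
member 6 (3-4): L=3.6459, (cx,cy)=(0.3250,-0.9457)
solve A·x = −loads:
  F[0-1] = +581.7287 N (tension)
  F[0-2] = +1367.4055 N (tension)
  F[1-2] = -576.3499 N (compression)
  F[1-3] = +428.0428 N (tension)
  F[2-3] = +568.3362 N (tension)
  F[2-4] = +927.1171 N (tension)
  F[3-4] = -2852.5062 N (compression)
  Rx@0 = -1564.4600 N
  Ry@0 = -547.3370 N
  Ry@4 = +2697.6370 N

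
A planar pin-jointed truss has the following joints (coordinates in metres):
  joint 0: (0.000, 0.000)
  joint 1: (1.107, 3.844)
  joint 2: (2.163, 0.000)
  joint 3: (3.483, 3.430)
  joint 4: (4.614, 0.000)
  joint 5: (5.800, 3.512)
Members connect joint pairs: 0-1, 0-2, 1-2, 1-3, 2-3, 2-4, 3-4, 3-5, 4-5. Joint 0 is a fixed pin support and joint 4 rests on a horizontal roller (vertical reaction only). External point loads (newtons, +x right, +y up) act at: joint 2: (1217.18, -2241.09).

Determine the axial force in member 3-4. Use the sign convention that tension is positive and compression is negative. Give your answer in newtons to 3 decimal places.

-1106.243

N=6 nodes, M=9 members, R=3 reactions → 2N=12, M+R=12
member 0 (0-1): L=4.0002, (cx,cy)=(0.2767,0.9609)
member 1 (0-2): L=2.1630, (cx,cy)=(1.0000,0.0000)
member 2 (1-2): L=3.9864, (cx,cy)=(0.2649,-0.9643)
member 3 (1-3): L=2.4118, (cx,cy)=(0.9852,-0.1717)
member 4 (2-3): L=3.6752, (cx,cy)=(0.3592,0.9333)
member 5 (2-4): L=2.4510, (cx,cy)=(1.0000,0.0000)
member 6 (3-4): L=3.6117, (cx,cy)=(0.3132,-0.9497)
member 7 (3-5): L=2.3185, (cx,cy)=(0.9994,0.0354)
member 8 (4-5): L=3.7069, (cx,cy)=(0.3199,0.9474)
solve A·x = −loads:
  F[0-1] = -1238.8703 N (compression)
  F[0-2] = +1560.0182 N (tension)
  F[1-2] = +1361.7242 N (tension)
  F[1-3] = -714.1592 N (compression)
  F[2-3] = +994.3604 N (tension)
  F[2-4] = +346.4230 N (tension)
  F[3-4] = -1106.2430 N (compression)
  F[3-5] = -0.0000 N (compression)
  F[4-5] = +0.0000 N (tension)
  Rx@0 = -1217.1800 N
  Ry@0 = +1190.4880 N
  Ry@4 = +1050.6020 N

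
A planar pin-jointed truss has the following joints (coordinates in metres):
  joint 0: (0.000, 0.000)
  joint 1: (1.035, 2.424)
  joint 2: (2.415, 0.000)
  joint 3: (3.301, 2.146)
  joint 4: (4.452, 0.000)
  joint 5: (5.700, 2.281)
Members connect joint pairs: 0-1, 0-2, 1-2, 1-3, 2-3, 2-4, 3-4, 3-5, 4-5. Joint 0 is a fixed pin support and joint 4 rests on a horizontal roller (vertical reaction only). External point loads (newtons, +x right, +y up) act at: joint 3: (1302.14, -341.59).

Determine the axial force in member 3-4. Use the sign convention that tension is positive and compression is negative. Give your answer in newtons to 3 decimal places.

-999.660

N=6 nodes, M=9 members, R=3 reactions → 2N=12, M+R=12
member 0 (0-1): L=2.6357, (cx,cy)=(0.3927,0.9197)
member 1 (0-2): L=2.4150, (cx,cy)=(1.0000,0.0000)
member 2 (1-2): L=2.7893, (cx,cy)=(0.4947,-0.8690)
member 3 (1-3): L=2.2830, (cx,cy)=(0.9926,-0.1218)
member 4 (2-3): L=2.3217, (cx,cy)=(0.3816,0.9243)
member 5 (2-4): L=2.0370, (cx,cy)=(1.0000,0.0000)
member 6 (3-4): L=2.4352, (cx,cy)=(0.4727,-0.8812)
member 7 (3-5): L=2.4028, (cx,cy)=(0.9984,0.0562)
member 8 (4-5): L=2.6001, (cx,cy)=(0.4800,0.8773)
solve A·x = −loads:
  F[0-1] = +586.4666 N (tension)
  F[0-2] = +1071.8448 N (tension)
  F[1-2] = -702.1948 N (compression)
  F[1-3] = +582.0363 N (tension)
  F[2-3] = +660.1958 N (tension)
  F[2-4] = +472.4936 N (tension)
  F[3-4] = -999.6598 N (compression)
  F[3-5] = -0.0000 N (tension)
  F[4-5] = +0.0000 N (tension)
  Rx@0 = -1302.1400 N
  Ry@0 = -539.3581 N
  Ry@4 = +880.9481 N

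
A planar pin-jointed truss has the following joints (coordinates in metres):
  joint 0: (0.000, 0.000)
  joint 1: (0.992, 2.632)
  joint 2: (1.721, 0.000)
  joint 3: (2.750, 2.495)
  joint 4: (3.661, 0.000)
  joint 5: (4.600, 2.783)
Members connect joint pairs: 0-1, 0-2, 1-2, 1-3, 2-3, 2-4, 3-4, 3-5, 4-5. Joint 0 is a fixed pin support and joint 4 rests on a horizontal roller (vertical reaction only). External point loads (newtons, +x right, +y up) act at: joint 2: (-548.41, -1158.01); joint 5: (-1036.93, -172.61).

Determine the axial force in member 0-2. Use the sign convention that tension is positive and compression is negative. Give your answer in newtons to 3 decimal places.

N=6 nodes, M=9 members, R=3 reactions → 2N=12, M+R=12
member 0 (0-1): L=2.8127, (cx,cy)=(0.3527,0.9357)
member 1 (0-2): L=1.7210, (cx,cy)=(1.0000,0.0000)
member 2 (1-2): L=2.7311, (cx,cy)=(0.2669,-0.9637)
member 3 (1-3): L=1.7633, (cx,cy)=(0.9970,-0.0777)
member 4 (2-3): L=2.6989, (cx,cy)=(0.3813,0.9245)
member 5 (2-4): L=1.9400, (cx,cy)=(1.0000,0.0000)
member 6 (3-4): L=2.6561, (cx,cy)=(0.3430,-0.9393)
member 7 (3-5): L=1.8723, (cx,cy)=(0.9881,0.1538)
member 8 (4-5): L=2.9371, (cx,cy)=(0.3197,0.9475)
solve A·x = −loads:
  F[0-1] = -1450.8429 N (compression)
  F[0-2] = -1073.6547 N (compression)
  F[1-2] = +1482.0967 N (tension)
  F[1-3] = -910.0466 N (compression)
  F[2-3] = -292.3987 N (compression)
  F[2-4] = -18.1510 N (compression)
  F[3-4] = +41.3077 N (tension)
  F[3-5] = -1045.3886 N (compression)
  F[4-5] = -12.4592 N (compression)
  Rx@0 = +1585.3400 N
  Ry@0 = +1357.6167 N
  Ry@4 = -26.9967 N

-1073.655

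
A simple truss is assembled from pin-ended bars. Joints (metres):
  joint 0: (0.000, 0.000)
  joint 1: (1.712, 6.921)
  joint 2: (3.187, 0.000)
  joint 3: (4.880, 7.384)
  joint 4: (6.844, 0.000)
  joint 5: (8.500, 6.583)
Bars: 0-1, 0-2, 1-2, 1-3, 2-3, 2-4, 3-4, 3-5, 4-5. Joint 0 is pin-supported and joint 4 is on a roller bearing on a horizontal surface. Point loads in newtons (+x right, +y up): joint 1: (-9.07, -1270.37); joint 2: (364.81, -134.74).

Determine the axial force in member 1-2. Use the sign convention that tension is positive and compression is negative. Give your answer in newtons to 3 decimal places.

N=6 nodes, M=9 members, R=3 reactions → 2N=12, M+R=12
member 0 (0-1): L=7.1296, (cx,cy)=(0.2401,0.9707)
member 1 (0-2): L=3.1870, (cx,cy)=(1.0000,0.0000)
member 2 (1-2): L=7.0764, (cx,cy)=(0.2084,-0.9780)
member 3 (1-3): L=3.2017, (cx,cy)=(0.9895,0.1446)
member 4 (2-3): L=7.5756, (cx,cy)=(0.2235,0.9747)
member 5 (2-4): L=3.6570, (cx,cy)=(1.0000,0.0000)
member 6 (3-4): L=7.6407, (cx,cy)=(0.2570,-0.9664)
member 7 (3-5): L=3.7076, (cx,cy)=(0.9764,-0.2160)
member 8 (4-5): L=6.7881, (cx,cy)=(0.2440,0.9698)
solve A·x = −loads:
  F[0-1] = -1064.9180 N (compression)
  F[0-2] = +611.4542 N (tension)
  F[1-2] = -270.3587 N (compression)
  F[1-3] = -192.3126 N (compression)
  F[2-3] = +409.5178 N (tension)
  F[2-4] = +98.7717 N (tension)
  F[3-4] = -384.2608 N (compression)
  F[3-5] = -0.0000 N (compression)
  F[4-5] = +0.0000 N (tension)
  Rx@0 = -355.7400 N
  Ry@0 = +1033.7604 N
  Ry@4 = +371.3496 N

-270.359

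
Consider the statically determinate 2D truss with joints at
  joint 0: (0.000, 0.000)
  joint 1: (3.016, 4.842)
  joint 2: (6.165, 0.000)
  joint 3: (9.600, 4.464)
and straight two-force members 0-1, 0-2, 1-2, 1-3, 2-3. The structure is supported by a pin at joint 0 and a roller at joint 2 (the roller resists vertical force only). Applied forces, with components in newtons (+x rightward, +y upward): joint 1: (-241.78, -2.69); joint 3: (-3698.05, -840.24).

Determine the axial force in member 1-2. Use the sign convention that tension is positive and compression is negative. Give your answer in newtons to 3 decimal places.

3060.813

N=4 nodes, M=5 members, R=3 reactions → 2N=8, M+R=8
member 0 (0-1): L=5.7045, (cx,cy)=(0.5287,0.8488)
member 1 (0-2): L=6.1650, (cx,cy)=(1.0000,0.0000)
member 2 (1-2): L=5.7759, (cx,cy)=(0.5452,-0.8383)
member 3 (1-3): L=6.5948, (cx,cy)=(0.9984,-0.0573)
member 4 (2-3): L=5.6326, (cx,cy)=(0.6098,0.7925)
solve A·x = −loads:
  F[0-1] = -2828.4681 N (compression)
  F[0-2] = -2444.4013 N (compression)
  F[1-2] = +3060.8132 N (tension)
  F[1-3] = -2927.2018 N (compression)
  F[2-3] = -1271.9094 N (compression)
  Rx@0 = +3939.8300 N
  Ry@0 = +2400.8176 N
  Ry@2 = -1557.8876 N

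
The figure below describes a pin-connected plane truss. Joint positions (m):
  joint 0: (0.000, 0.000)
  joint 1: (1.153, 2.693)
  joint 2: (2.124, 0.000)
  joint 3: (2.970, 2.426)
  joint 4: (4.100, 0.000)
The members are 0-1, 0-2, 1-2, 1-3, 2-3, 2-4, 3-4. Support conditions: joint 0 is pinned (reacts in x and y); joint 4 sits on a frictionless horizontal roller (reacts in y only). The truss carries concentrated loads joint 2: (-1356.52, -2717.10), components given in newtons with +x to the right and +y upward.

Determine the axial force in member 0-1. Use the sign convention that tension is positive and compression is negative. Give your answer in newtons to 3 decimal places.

-1424.485

N=5 nodes, M=7 members, R=3 reactions → 2N=10, M+R=10
member 0 (0-1): L=2.9294, (cx,cy)=(0.3936,0.9193)
member 1 (0-2): L=2.1240, (cx,cy)=(1.0000,0.0000)
member 2 (1-2): L=2.8627, (cx,cy)=(0.3392,-0.9407)
member 3 (1-3): L=1.8365, (cx,cy)=(0.9894,-0.1454)
member 4 (2-3): L=2.5693, (cx,cy)=(0.3293,0.9442)
member 5 (2-4): L=1.9760, (cx,cy)=(1.0000,0.0000)
member 6 (3-4): L=2.6763, (cx,cy)=(0.4222,-0.9065)
solve A·x = −loads:
  F[0-1] = -1424.4852 N (compression)
  F[0-2] = -795.8573 N (compression)
  F[1-2] = +1562.3914 N (tension)
  F[1-3] = -1102.3213 N (compression)
  F[2-3] = +1320.9970 N (tension)
  F[2-4] = +655.6377 N (tension)
  F[3-4] = -1552.7947 N (compression)
  Rx@0 = +1356.5200 N
  Ry@0 = +1309.5097 N
  Ry@4 = +1407.5903 N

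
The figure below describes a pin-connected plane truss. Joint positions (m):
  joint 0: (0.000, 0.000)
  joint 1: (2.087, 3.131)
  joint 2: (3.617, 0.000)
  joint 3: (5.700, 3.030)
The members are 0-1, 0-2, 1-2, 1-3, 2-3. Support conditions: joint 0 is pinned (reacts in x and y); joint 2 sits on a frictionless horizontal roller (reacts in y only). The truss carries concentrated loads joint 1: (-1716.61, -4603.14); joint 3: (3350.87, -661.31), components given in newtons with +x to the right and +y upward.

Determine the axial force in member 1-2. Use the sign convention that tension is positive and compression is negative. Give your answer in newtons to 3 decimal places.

-4966.607

N=4 nodes, M=5 members, R=3 reactions → 2N=8, M+R=8
member 0 (0-1): L=3.7628, (cx,cy)=(0.5546,0.8321)
member 1 (0-2): L=3.6170, (cx,cy)=(1.0000,0.0000)
member 2 (1-2): L=3.4848, (cx,cy)=(0.4390,-0.8985)
member 3 (1-3): L=3.6144, (cx,cy)=(0.9996,-0.0279)
member 4 (2-3): L=3.6769, (cx,cy)=(0.5665,0.8241)
solve A·x = −loads:
  F[0-1] = -294.6716 N (compression)
  F[0-2] = +1797.6963 N (tension)
  F[1-2] = -4966.6067 N (compression)
  F[1-3] = +3735.1983 N (tension)
  F[2-3] = -675.8443 N (compression)
  Rx@0 = -1634.2600 N
  Ry@0 = +245.1936 N
  Ry@2 = +5019.2564 N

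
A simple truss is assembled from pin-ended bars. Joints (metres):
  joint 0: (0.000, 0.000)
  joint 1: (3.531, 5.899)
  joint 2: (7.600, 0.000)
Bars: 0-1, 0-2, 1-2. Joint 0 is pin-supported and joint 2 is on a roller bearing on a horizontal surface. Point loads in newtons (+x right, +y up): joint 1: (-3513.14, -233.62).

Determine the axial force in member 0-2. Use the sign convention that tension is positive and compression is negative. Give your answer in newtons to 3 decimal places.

-1806.047

N=3 nodes, M=3 members, R=3 reactions → 2N=6, M+R=6
member 0 (0-1): L=6.8750, (cx,cy)=(0.5136,0.8580)
member 1 (0-2): L=7.6000, (cx,cy)=(1.0000,0.0000)
member 2 (1-2): L=7.1662, (cx,cy)=(0.5678,-0.8232)
solve A·x = −loads:
  F[0-1] = -3323.7973 N (compression)
  F[0-2] = -1806.0474 N (compression)
  F[1-2] = +3180.7729 N (tension)
  Rx@0 = +3513.1400 N
  Ry@0 = +2851.9227 N
  Ry@2 = -2618.3027 N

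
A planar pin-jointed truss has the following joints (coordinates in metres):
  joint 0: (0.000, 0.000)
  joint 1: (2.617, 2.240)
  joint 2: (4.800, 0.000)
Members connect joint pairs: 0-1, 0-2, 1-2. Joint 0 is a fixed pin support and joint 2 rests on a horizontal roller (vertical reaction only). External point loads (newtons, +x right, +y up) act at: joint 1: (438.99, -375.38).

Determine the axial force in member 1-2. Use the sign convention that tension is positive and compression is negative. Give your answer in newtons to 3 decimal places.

-571.831

N=3 nodes, M=3 members, R=3 reactions → 2N=6, M+R=6
member 0 (0-1): L=3.4447, (cx,cy)=(0.7597,0.6503)
member 1 (0-2): L=4.8000, (cx,cy)=(1.0000,0.0000)
member 2 (1-2): L=3.1278, (cx,cy)=(0.6979,-0.7162)
solve A·x = −loads:
  F[0-1] = +52.5052 N (tension)
  F[0-2] = +399.1014 N (tension)
  F[1-2] = -571.8308 N (compression)
  Rx@0 = -438.9900 N
  Ry@0 = -34.1423 N
  Ry@2 = +409.5223 N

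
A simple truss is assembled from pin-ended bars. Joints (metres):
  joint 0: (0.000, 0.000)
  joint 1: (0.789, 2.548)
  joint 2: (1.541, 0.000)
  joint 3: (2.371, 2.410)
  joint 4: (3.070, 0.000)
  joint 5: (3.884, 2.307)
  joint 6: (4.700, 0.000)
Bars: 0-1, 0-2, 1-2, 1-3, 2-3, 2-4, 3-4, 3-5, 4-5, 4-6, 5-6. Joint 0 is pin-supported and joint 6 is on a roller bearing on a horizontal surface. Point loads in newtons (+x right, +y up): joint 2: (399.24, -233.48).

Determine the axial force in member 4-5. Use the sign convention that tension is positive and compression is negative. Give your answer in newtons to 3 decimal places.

N=7 nodes, M=11 members, R=3 reactions → 2N=14, M+R=14
member 0 (0-1): L=2.6674, (cx,cy)=(0.2958,0.9553)
member 1 (0-2): L=1.5410, (cx,cy)=(1.0000,0.0000)
member 2 (1-2): L=2.6567, (cx,cy)=(0.2831,-0.9591)
member 3 (1-3): L=1.5880, (cx,cy)=(0.9962,-0.0869)
member 4 (2-3): L=2.5489, (cx,cy)=(0.3256,0.9455)
member 5 (2-4): L=1.5290, (cx,cy)=(1.0000,0.0000)
member 6 (3-4): L=2.5093, (cx,cy)=(0.2786,-0.9604)
member 7 (3-5): L=1.5165, (cx,cy)=(0.9977,-0.0679)
member 8 (4-5): L=2.4464, (cx,cy)=(0.3327,0.9430)
member 9 (4-6): L=1.6300, (cx,cy)=(1.0000,0.0000)
member 10 (5-6): L=2.4471, (cx,cy)=(0.3335,-0.9428)
solve A·x = −loads:
  F[0-1] = -164.2798 N (compression)
  F[0-2] = +447.8336 N (tension)
  F[1-2] = +172.4803 N (tension)
  F[1-3] = -97.7863 N (compression)
  F[2-3] = +71.9767 N (tension)
  F[2-4] = +73.9787 N (tension)
  F[3-4] = -75.9626 N (compression)
  F[3-5] = -52.9407 N (compression)
  F[4-5] = +77.3641 N (tension)
  F[4-6] = +27.0768 N (tension)
  F[5-6] = -81.1992 N (compression)
  Rx@0 = -399.2400 N
  Ry@0 = +156.9284 N
  Ry@6 = +76.5516 N

77.364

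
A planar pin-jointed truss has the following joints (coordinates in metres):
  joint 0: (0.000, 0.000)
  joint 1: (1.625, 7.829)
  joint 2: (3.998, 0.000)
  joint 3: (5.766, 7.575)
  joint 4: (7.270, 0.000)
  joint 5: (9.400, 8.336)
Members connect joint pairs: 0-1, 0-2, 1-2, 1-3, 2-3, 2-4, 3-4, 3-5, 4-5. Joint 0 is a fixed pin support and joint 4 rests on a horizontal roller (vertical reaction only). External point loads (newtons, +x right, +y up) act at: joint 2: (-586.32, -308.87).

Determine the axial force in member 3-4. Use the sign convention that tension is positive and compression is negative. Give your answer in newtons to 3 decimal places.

N=6 nodes, M=9 members, R=3 reactions → 2N=12, M+R=12
member 0 (0-1): L=7.9959, (cx,cy)=(0.2032,0.9791)
member 1 (0-2): L=3.9980, (cx,cy)=(1.0000,0.0000)
member 2 (1-2): L=8.1807, (cx,cy)=(0.2901,-0.9570)
member 3 (1-3): L=4.1488, (cx,cy)=(0.9981,-0.0612)
member 4 (2-3): L=7.7786, (cx,cy)=(0.2273,0.9738)
member 5 (2-4): L=3.2720, (cx,cy)=(1.0000,0.0000)
member 6 (3-4): L=7.7229, (cx,cy)=(0.1947,-0.9809)
member 7 (3-5): L=3.7128, (cx,cy)=(0.9788,0.2050)
member 8 (4-5): L=8.6038, (cx,cy)=(0.2476,0.9689)
solve A·x = −loads:
  F[0-1] = -141.9756 N (compression)
  F[0-2] = -557.4663 N (compression)
  F[1-2] = +149.8943 N (tension)
  F[1-3] = -72.4698 N (compression)
  F[2-3] = +169.8664 N (tension)
  F[2-4] = +33.7248 N (tension)
  F[3-4] = -173.1729 N (compression)
  F[3-5] = +0.0000 N (tension)
  F[4-5] = -0.0000 N (compression)
  Rx@0 = +586.3200 N
  Ry@0 = +139.0127 N
  Ry@4 = +169.8573 N

-173.173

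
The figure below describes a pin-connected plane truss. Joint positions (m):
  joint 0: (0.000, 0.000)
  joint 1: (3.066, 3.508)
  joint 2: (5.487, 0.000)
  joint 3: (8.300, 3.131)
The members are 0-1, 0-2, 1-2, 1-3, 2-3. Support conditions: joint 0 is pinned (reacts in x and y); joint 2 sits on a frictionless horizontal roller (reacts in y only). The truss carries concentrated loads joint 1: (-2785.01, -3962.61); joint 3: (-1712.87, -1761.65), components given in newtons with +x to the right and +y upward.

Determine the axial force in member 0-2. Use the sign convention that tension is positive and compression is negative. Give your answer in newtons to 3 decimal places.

N=4 nodes, M=5 members, R=3 reactions → 2N=8, M+R=8
member 0 (0-1): L=4.6590, (cx,cy)=(0.6581,0.7529)
member 1 (0-2): L=5.4870, (cx,cy)=(1.0000,0.0000)
member 2 (1-2): L=4.2623, (cx,cy)=(0.5680,-0.8230)
member 3 (1-3): L=5.2476, (cx,cy)=(0.9974,-0.0718)
member 4 (2-3): L=4.2091, (cx,cy)=(0.6683,0.7439)
solve A·x = −loads:
  F[0-1] = -4785.4535 N (compression)
  F[0-2] = -1348.6734 N (compression)
  F[1-2] = -425.9930 N (compression)
  F[1-3] = -122.5486 N (compression)
  F[2-3] = -2380.0499 N (compression)
  Rx@0 = +4497.8800 N
  Ry@0 = +3603.2018 N
  Ry@2 = +2121.0582 N

-1348.673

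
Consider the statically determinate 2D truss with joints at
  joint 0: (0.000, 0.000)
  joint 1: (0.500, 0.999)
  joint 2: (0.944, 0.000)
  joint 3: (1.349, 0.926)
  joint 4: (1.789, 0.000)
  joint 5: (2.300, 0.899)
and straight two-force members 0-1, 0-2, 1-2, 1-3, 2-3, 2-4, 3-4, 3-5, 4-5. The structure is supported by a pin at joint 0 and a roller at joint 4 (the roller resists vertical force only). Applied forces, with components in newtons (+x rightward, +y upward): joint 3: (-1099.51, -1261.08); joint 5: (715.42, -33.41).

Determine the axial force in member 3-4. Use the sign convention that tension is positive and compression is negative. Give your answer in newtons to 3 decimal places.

-854.030

N=6 nodes, M=9 members, R=3 reactions → 2N=12, M+R=12
member 0 (0-1): L=1.1171, (cx,cy)=(0.4476,0.8942)
member 1 (0-2): L=0.9440, (cx,cy)=(1.0000,0.0000)
member 2 (1-2): L=1.0932, (cx,cy)=(0.4061,-0.9138)
member 3 (1-3): L=0.8521, (cx,cy)=(0.9963,-0.0857)
member 4 (2-3): L=1.0107, (cx,cy)=(0.4007,0.9162)
member 5 (2-4): L=0.8450, (cx,cy)=(1.0000,0.0000)
member 6 (3-4): L=1.0252, (cx,cy)=(0.4292,-0.9032)
member 7 (3-5): L=0.9514, (cx,cy)=(0.9996,-0.0284)
member 8 (4-5): L=1.0341, (cx,cy)=(0.4942,0.8694)
solve A·x = −loads:
  F[0-1] = -570.5593 N (compression)
  F[0-2] = -128.7239 N (compression)
  F[1-2] = +605.5122 N (tension)
  F[1-3] = -503.1376 N (compression)
  F[2-3] = -603.9319 N (compression)
  F[2-4] = +359.2025 N (tension)
  F[3-4] = -854.0305 N (compression)
  F[3-5] = +723.0382 N (tension)
  F[4-5] = -14.8272 N (compression)
  Rx@0 = +384.0900 N
  Ry@0 = +510.2216 N
  Ry@4 = +784.2684 N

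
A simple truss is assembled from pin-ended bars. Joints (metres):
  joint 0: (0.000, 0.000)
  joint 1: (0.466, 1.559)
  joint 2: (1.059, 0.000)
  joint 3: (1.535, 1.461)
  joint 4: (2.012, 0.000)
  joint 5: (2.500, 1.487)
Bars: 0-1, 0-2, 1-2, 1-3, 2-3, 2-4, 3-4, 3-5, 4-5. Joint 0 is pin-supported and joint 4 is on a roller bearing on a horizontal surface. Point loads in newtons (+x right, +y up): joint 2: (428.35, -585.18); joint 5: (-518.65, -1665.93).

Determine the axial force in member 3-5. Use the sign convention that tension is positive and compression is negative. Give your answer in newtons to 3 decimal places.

28.332

N=6 nodes, M=9 members, R=3 reactions → 2N=12, M+R=12
member 0 (0-1): L=1.6272, (cx,cy)=(0.2864,0.9581)
member 1 (0-2): L=1.0590, (cx,cy)=(1.0000,0.0000)
member 2 (1-2): L=1.6680, (cx,cy)=(0.3555,-0.9347)
member 3 (1-3): L=1.0735, (cx,cy)=(0.9958,-0.0913)
member 4 (2-3): L=1.5366, (cx,cy)=(0.3098,0.9508)
member 5 (2-4): L=0.9530, (cx,cy)=(1.0000,0.0000)
member 6 (3-4): L=1.5369, (cx,cy)=(0.3104,-0.9506)
member 7 (3-5): L=0.9654, (cx,cy)=(0.9996,0.0269)
member 8 (4-5): L=1.5650, (cx,cy)=(0.3118,0.9501)
solve A·x = −loads:
  F[0-1] = -267.6396 N (compression)
  F[0-2] = -13.6509 N (compression)
  F[1-2] = +292.0551 N (tension)
  F[1-3] = -181.2378 N (compression)
  F[2-3] = +328.3577 N (tension)
  F[2-4] = -439.8869 N (compression)
  F[3-4] = -345.0262 N (compression)
  F[3-5] = +28.3315 N (tension)
  F[4-5] = -1754.1503 N (compression)
  Rx@0 = +90.3000 N
  Ry@0 = +256.4291 N
  Ry@4 = +1994.6809 N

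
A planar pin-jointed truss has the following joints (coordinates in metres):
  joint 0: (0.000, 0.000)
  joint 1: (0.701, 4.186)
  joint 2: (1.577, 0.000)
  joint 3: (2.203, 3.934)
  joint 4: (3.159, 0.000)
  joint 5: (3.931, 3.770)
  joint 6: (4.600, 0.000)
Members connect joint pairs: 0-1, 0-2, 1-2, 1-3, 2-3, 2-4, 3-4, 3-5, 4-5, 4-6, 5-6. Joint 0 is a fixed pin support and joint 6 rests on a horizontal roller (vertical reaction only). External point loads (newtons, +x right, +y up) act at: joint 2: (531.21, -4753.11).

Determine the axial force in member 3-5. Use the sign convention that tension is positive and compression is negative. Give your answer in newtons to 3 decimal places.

-613.709

N=7 nodes, M=11 members, R=3 reactions → 2N=14, M+R=14
member 0 (0-1): L=4.2443, (cx,cy)=(0.1652,0.9863)
member 1 (0-2): L=1.5770, (cx,cy)=(1.0000,0.0000)
member 2 (1-2): L=4.2767, (cx,cy)=(0.2048,-0.9788)
member 3 (1-3): L=1.5230, (cx,cy)=(0.9862,-0.1655)
member 4 (2-3): L=3.9835, (cx,cy)=(0.1571,0.9876)
member 5 (2-4): L=1.5820, (cx,cy)=(1.0000,0.0000)
member 6 (3-4): L=4.0485, (cx,cy)=(0.2361,-0.9717)
member 7 (3-5): L=1.7358, (cx,cy)=(0.9955,-0.0945)
member 8 (4-5): L=3.8482, (cx,cy)=(0.2006,0.9797)
member 9 (4-6): L=1.4410, (cx,cy)=(1.0000,0.0000)
member 10 (5-6): L=3.8289, (cx,cy)=(0.1747,-0.9846)
solve A·x = −loads:
  F[0-1] = -3167.1162 N (compression)
  F[0-2] = +1054.3007 N (tension)
  F[1-2] = +3400.3345 N (tension)
  F[1-3] = -1236.6335 N (compression)
  F[2-3] = +1442.7990 N (tension)
  F[2-4] = +992.8540 N (tension)
  F[3-4] = -1617.2412 N (compression)
  F[3-5] = -613.7085 N (compression)
  F[4-5] = +1604.1155 N (tension)
  F[4-6] = +289.1589 N (tension)
  F[5-6] = -1654.9474 N (compression)
  Rx@0 = -531.2100 N
  Ry@0 = +3123.6199 N
  Ry@6 = +1629.4901 N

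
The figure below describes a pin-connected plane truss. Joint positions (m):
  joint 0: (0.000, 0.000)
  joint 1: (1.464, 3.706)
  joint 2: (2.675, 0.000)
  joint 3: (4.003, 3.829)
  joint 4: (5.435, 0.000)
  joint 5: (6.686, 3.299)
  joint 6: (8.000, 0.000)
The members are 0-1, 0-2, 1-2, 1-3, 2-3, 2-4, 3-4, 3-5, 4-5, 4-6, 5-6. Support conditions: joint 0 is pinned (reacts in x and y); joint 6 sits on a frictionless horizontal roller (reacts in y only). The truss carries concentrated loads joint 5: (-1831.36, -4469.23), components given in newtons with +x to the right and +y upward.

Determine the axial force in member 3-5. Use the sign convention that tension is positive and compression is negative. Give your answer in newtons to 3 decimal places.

-2326.666

N=7 nodes, M=11 members, R=3 reactions → 2N=14, M+R=14
member 0 (0-1): L=3.9847, (cx,cy)=(0.3674,0.9301)
member 1 (0-2): L=2.6750, (cx,cy)=(1.0000,0.0000)
member 2 (1-2): L=3.8988, (cx,cy)=(0.3106,-0.9505)
member 3 (1-3): L=2.5420, (cx,cy)=(0.9988,0.0484)
member 4 (2-3): L=4.0528, (cx,cy)=(0.3277,0.9448)
member 5 (2-4): L=2.7600, (cx,cy)=(1.0000,0.0000)
member 6 (3-4): L=4.0880, (cx,cy)=(0.3503,-0.9366)
member 7 (3-5): L=2.7348, (cx,cy)=(0.9810,-0.1938)
member 8 (4-5): L=3.5282, (cx,cy)=(0.3546,0.9350)
member 9 (4-6): L=2.5650, (cx,cy)=(1.0000,0.0000)
member 10 (5-6): L=3.5511, (cx,cy)=(0.3700,-0.9290)
solve A·x = −loads:
  F[0-1] = -1601.2702 N (compression)
  F[0-2] = -1243.0429 N (compression)
  F[1-2] = +1512.8403 N (tension)
  F[1-3] = -1059.4541 N (compression)
  F[2-3] = -1522.0469 N (compression)
  F[2-4] = -274.4051 N (compression)
  F[3-4] = +2071.4187 N (tension)
  F[3-5] = -2326.6657 N (compression)
  F[4-5] = -2074.9866 N (compression)
  F[4-6] = +1186.9223 N (tension)
  F[5-6] = -3207.6312 N (compression)
  Rx@0 = +1831.3600 N
  Ry@0 = +1489.2781 N
  Ry@6 = +2979.9519 N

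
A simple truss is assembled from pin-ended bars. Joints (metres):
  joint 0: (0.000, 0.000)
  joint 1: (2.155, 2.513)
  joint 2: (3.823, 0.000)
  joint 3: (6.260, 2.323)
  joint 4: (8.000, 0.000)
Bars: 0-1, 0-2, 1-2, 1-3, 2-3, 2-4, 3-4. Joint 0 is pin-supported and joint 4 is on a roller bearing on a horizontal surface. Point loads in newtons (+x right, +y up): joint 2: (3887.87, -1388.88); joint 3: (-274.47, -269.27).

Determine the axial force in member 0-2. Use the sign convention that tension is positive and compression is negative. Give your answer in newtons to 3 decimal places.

N=5 nodes, M=7 members, R=3 reactions → 2N=10, M+R=10
member 0 (0-1): L=3.3105, (cx,cy)=(0.6510,0.7591)
member 1 (0-2): L=3.8230, (cx,cy)=(1.0000,0.0000)
member 2 (1-2): L=3.0162, (cx,cy)=(0.5530,-0.8332)
member 3 (1-3): L=4.1094, (cx,cy)=(0.9989,-0.0462)
member 4 (2-3): L=3.3668, (cx,cy)=(0.7238,0.6900)
member 5 (2-4): L=4.1770, (cx,cy)=(1.0000,0.0000)
member 6 (3-4): L=2.9024, (cx,cy)=(0.5995,-0.8004)
solve A·x = −loads:
  F[0-1] = -1137.4339 N (compression)
  F[0-2] = +4353.8302 N (tension)
  F[1-2] = +1111.6069 N (tension)
  F[1-3] = -1356.6173 N (compression)
  F[2-3] = +670.6364 N (tension)
  F[2-4] = +595.2669 N (tension)
  F[3-4] = -992.9328 N (compression)
  Rx@0 = -3613.4000 N
  Ry@0 = +863.4344 N
  Ry@4 = +794.7156 N

4353.830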